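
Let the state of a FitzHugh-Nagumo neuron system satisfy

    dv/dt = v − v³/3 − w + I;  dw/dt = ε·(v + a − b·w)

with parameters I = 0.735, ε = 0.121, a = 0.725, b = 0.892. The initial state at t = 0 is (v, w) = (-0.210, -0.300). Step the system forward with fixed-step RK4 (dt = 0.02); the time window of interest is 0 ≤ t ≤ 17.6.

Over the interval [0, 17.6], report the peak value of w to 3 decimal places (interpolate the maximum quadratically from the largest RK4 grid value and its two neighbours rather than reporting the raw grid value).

t=0.000: state=(-0.210, -0.300)
step 1 (dt=0.02): k1=(0.828, 0.095), k2=(0.835, 0.096), k3=(0.835, 0.096), k4=(0.842, 0.097); state += dt/6·(k1+2k2+2k3+k4)
t=0.020: state=(-0.193, -0.298)
t=0.040: state=(-0.176, -0.296)
t=0.060: state=(-0.159, -0.294)
continuing one RK4 step at a time; state shown every 50 steps (Δt=1):
t=1.000: state=(1.041, -0.145)
t=2.000: state=(1.911, 0.138)
t=3.000: state=(1.903, 0.428)
t=4.000: state=(1.806, 0.680)
t=5.000: state=(1.703, 0.895)
t=6.000: state=(1.599, 1.076)
t=7.000: state=(1.493, 1.226)
t=8.000: state=(1.383, 1.349)
t=9.000: state=(1.267, 1.446)
t=10.000: state=(1.138, 1.519)
t=11.000: state=(0.988, 1.569)
t=12.000: state=(0.793, 1.594)
t=13.000: state=(0.490, 1.589)
t=14.000: state=(-0.129, 1.534)
t=15.000: state=(-1.357, 1.377)
t=16.000: state=(-1.875, 1.123)
t=17.000: state=(-1.836, 0.877)
t=17.600: state=(-1.782, 0.746)
largest grid value and its neighbours: w(12.360)=1.59605, w(12.380)=1.59605, w(12.400)=1.59604
parabola through these three points peaks at t≈12.371 with w≈1.59605

max w = 1.596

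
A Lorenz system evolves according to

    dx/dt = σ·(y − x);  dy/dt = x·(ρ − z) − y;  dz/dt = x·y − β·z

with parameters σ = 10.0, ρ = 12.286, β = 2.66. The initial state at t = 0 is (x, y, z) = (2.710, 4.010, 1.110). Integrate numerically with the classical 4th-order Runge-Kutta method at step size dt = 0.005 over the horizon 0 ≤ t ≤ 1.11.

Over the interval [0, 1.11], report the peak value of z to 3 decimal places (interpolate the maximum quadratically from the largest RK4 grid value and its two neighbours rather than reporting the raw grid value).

max z = 18.317

t=0.000: state=(2.710, 4.010, 1.110)
step 1 (dt=0.005): k1=(13.000, 26.277, 7.914), k2=(13.332, 26.520, 8.172), k3=(13.330, 26.527, 8.176), k4=(13.660, 26.776, 8.441); state += dt/6·(k1+2k2+2k3+k4)
t=0.005: state=(2.777, 4.143, 1.151)
t=0.010: state=(2.847, 4.278, 1.194)
t=0.015: state=(2.920, 4.416, 1.241)
continuing one RK4 step at a time; state shown every 10 steps (Δt=0.05):
t=0.050: state=(3.521, 5.460, 1.662)
t=0.100: state=(4.647, 7.204, 2.669)
t=0.150: state=(6.063, 9.138, 4.397)
t=0.200: state=(7.662, 10.888, 7.102)
t=0.250: state=(9.156, 11.738, 10.747)
t=0.300: state=(10.063, 10.941, 14.617)
t=0.350: state=(9.928, 8.496, 17.426)
t=0.400: state=(8.713, 5.450, 18.316)
t=0.450: state=(6.873, 2.988, 17.554)
t=0.500: state=(5.002, 1.530, 15.976)
t=0.550: state=(3.476, 0.871, 14.214)
t=0.600: state=(2.398, 0.670, 12.545)
t=0.650: state=(1.717, 0.684, 11.046)
t=0.700: state=(1.331, 0.789, 9.721)
t=0.750: state=(1.148, 0.939, 8.560)
t=0.800: state=(1.104, 1.124, 7.548)
t=0.850: state=(1.159, 1.354, 6.673)
t=0.900: state=(1.296, 1.646, 5.928)
t=0.950: state=(1.510, 2.022, 5.310)
t=1.000: state=(1.811, 2.507, 4.824)
t=1.050: state=(2.213, 3.133, 4.489)
t=1.100: state=(2.739, 3.929, 4.339)
t=1.110: state=(2.861, 4.112, 4.336)
largest grid value and its neighbours: z(0.395)=18.31361, z(0.400)=18.31605, z(0.405)=18.30149
parabola through these three points peaks at t≈0.398 with z≈18.31713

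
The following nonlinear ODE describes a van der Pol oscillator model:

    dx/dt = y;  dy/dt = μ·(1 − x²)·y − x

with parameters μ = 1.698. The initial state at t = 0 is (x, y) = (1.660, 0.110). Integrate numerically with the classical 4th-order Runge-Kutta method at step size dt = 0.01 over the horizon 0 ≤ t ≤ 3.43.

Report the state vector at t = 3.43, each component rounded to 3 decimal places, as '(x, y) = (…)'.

(x, y) = (-1.907, 0.363)

t=0.000: state=(1.660, 0.110)
step 1 (dt=0.01): k1=(0.110, -1.988), k2=(0.100, -1.959), k3=(0.100, -1.959), k4=(0.090, -1.931); state += dt/6·(k1+2k2+2k3+k4)
t=0.010: state=(1.661, 0.090)
t=0.020: state=(1.662, 0.071)
t=0.030: state=(1.662, 0.053)
continuing one RK4 step at a time; state shown every 20 steps (Δt=0.2):
t=0.200: state=(1.649, -0.190)
t=0.400: state=(1.593, -0.359)
t=0.600: state=(1.509, -0.470)
t=0.800: state=(1.406, -0.564)
t=1.000: state=(1.283, -0.665)
t=1.200: state=(1.138, -0.792)
t=1.400: state=(0.963, -0.971)
t=1.600: state=(0.743, -1.243)
t=1.800: state=(0.455, -1.675)
t=2.000: state=(0.057, -2.351)
t=2.200: state=(-0.497, -3.181)
t=2.400: state=(-1.171, -3.320)
t=2.600: state=(-1.719, -1.990)
t=2.800: state=(-1.967, -0.607)
t=3.000: state=(-2.014, 0.031)
t=3.200: state=(-1.981, 0.263)
t=3.400: state=(-1.918, 0.354)
t=3.430: state=(-1.907, 0.363)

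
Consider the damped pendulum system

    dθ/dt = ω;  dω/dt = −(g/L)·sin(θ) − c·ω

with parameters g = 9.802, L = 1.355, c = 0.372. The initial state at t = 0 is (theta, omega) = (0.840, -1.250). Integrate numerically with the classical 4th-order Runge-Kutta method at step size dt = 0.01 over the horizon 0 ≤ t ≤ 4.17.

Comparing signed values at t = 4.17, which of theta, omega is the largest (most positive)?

t=0.000: state=(0.840, -1.250)
step 1 (dt=0.01): k1=(-1.250, -4.922), k2=(-1.275, -4.882), k3=(-1.274, -4.882), k4=(-1.299, -4.842); state += dt/6·(k1+2k2+2k3+k4)
t=0.010: state=(0.827, -1.299)
t=0.020: state=(0.814, -1.347)
t=0.030: state=(0.800, -1.394)
continuing one RK4 step at a time; state shown every 20 steps (Δt=0.2):
t=0.200: state=(0.504, -2.036)
t=0.400: state=(0.062, -2.278)
t=0.600: state=(-0.365, -1.894)
t=0.800: state=(-0.665, -1.055)
t=1.000: state=(-0.775, -0.042)
t=1.200: state=(-0.686, 0.907)
t=1.400: state=(-0.430, 1.590)
t=1.600: state=(-0.080, 1.828)
t=1.800: state=(0.267, 1.559)
t=2.000: state=(0.517, 0.899)
t=2.200: state=(0.615, 0.070)
t=2.400: state=(0.548, -0.716)
t=2.600: state=(0.344, -1.275)
t=2.800: state=(0.063, -1.467)
t=3.000: state=(-0.215, -1.249)
t=3.200: state=(-0.415, -0.714)
t=3.400: state=(-0.491, -0.038)
t=3.600: state=(-0.433, 0.599)
t=3.800: state=(-0.265, 1.040)
t=4.000: state=(-0.037, 1.176)
t=4.170: state=(0.153, 1.032)
compare at T: theta=0.153, omega=1.032

largest component: omega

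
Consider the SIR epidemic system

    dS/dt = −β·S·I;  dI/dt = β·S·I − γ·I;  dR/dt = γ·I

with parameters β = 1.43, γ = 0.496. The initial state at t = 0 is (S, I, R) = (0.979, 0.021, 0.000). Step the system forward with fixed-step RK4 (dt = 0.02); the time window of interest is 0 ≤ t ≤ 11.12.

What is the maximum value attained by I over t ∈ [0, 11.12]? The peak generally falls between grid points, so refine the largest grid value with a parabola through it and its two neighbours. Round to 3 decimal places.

max I = 0.293

t=0.000: state=(0.979, 0.021, 0.000)
step 1 (dt=0.02): k1=(-0.029, 0.019, 0.010), k2=(-0.030, 0.019, 0.011), k3=(-0.030, 0.019, 0.011), k4=(-0.030, 0.019, 0.011); state += dt/6·(k1+2k2+2k3+k4)
t=0.020: state=(0.978, 0.021, 0.000)
t=0.040: state=(0.978, 0.022, 0.000)
t=0.060: state=(0.977, 0.022, 0.001)
continuing one RK4 step at a time; state shown every 25 steps (Δt=0.5):
t=0.500: state=(0.961, 0.033, 0.007)
t=1.000: state=(0.933, 0.050, 0.017)
t=1.500: state=(0.892, 0.076, 0.032)
t=2.000: state=(0.836, 0.110, 0.055)
t=2.500: state=(0.761, 0.151, 0.087)
t=3.000: state=(0.672, 0.197, 0.130)
t=3.500: state=(0.575, 0.241, 0.185)
t=4.000: state=(0.478, 0.273, 0.249)
t=4.500: state=(0.390, 0.291, 0.319)
t=5.000: state=(0.316, 0.292, 0.392)
t=5.500: state=(0.258, 0.279, 0.463)
t=6.000: state=(0.213, 0.258, 0.530)
t=6.500: state=(0.179, 0.231, 0.590)
t=7.000: state=(0.153, 0.203, 0.644)
t=7.500: state=(0.134, 0.175, 0.691)
t=8.000: state=(0.119, 0.150, 0.731)
t=8.500: state=(0.108, 0.127, 0.766)
t=9.000: state=(0.099, 0.106, 0.794)
t=9.500: state=(0.092, 0.089, 0.819)
t=10.000: state=(0.087, 0.074, 0.839)
t=10.500: state=(0.083, 0.061, 0.855)
t=11.000: state=(0.080, 0.051, 0.869)
t=11.120: state=(0.079, 0.049, 0.872)
largest grid value and its neighbours: I(4.760)=0.29323, I(4.780)=0.29324, I(4.800)=0.29323
parabola through these three points peaks at t≈4.781 with I≈0.29324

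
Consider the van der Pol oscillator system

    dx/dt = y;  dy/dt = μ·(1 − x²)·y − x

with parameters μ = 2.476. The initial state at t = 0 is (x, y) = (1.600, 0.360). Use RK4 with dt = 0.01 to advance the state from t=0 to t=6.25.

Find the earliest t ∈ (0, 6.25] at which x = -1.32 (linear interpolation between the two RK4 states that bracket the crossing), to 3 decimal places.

t = 2.590

t=0.000: state=(1.600, 0.360)
step 1 (dt=0.01): k1=(0.360, -2.991), k2=(0.345, -2.939), k3=(0.345, -2.940), k4=(0.331, -2.889); state += dt/6·(k1+2k2+2k3+k4)
t=0.010: state=(1.603, 0.331)
t=0.020: state=(1.607, 0.302)
t=0.030: state=(1.609, 0.275)
continuing one RK4 step at a time; state shown every 25 steps (Δt=0.25):
t=0.250: state=(1.620, -0.123)
t=0.500: state=(1.563, -0.306)
t=0.750: state=(1.474, -0.399)
t=1.000: state=(1.365, -0.479)
t=1.250: state=(1.233, -0.580)
t=1.500: state=(1.070, -0.736)
t=1.750: state=(0.855, -1.015)
t=2.000: state=(0.539, -1.588)
t=2.250: state=(0.003, -2.860)
t=2.500: state=(-0.935, -4.400)
t=2.580: state=(-1.280, -4.109)
next step: t=2.590: state=(-1.321, -4.027) — x has crossed -1.32
linear interpolation between t=2.580 (-1.28017) and t=2.590 (-1.32086) → t≈2.590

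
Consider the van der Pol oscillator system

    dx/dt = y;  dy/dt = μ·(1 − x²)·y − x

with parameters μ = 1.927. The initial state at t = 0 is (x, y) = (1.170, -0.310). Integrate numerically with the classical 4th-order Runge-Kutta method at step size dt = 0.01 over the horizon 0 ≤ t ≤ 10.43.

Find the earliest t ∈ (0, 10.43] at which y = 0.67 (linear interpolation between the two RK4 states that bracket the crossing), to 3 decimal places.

t = 3.862

t=0.000: state=(1.170, -0.310)
step 1 (dt=0.01): k1=(-0.310, -0.950), k2=(-0.315, -0.947), k3=(-0.315, -0.947), k4=(-0.319, -0.944); state += dt/6·(k1+2k2+2k3+k4)
t=0.010: state=(1.167, -0.319)
t=0.020: state=(1.164, -0.329)
t=0.030: state=(1.160, -0.338)
continuing one RK4 step at a time; state shown every 50 steps (Δt=0.5):
t=0.500: state=(0.898, -0.797)
t=1.000: state=(0.286, -1.844)
t=1.500: state=(-1.150, -3.443)
t=2.000: state=(-1.983, -0.157)
t=2.500: state=(-1.891, 0.332)
t=3.000: state=(-1.702, 0.419)
t=3.500: state=(-1.467, 0.529)
t=3.860: state=(-1.254, 0.669)
next step: t=3.870: state=(-1.247, 0.674) — y has crossed 0.67
linear interpolation between t=3.860 (0.66892) and t=3.870 (0.67412) → t≈3.862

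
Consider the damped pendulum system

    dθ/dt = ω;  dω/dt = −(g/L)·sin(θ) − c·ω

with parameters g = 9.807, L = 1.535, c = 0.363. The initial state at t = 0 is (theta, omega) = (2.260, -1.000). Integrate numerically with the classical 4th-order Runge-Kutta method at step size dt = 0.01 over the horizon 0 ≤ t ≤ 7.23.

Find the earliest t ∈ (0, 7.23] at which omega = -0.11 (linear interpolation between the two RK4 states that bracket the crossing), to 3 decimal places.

t = 1.474

t=0.000: state=(2.260, -1.000)
step 1 (dt=0.01): k1=(-1.000, -4.568), k2=(-1.023, -4.580), k3=(-1.023, -4.580), k4=(-1.046, -4.592); state += dt/6·(k1+2k2+2k3+k4)
t=0.010: state=(2.250, -1.046)
t=0.020: state=(2.239, -1.092)
t=0.030: state=(2.228, -1.138)
continuing one RK4 step at a time; state shown every 25 steps (Δt=0.25):
t=0.250: state=(1.860, -2.236)
t=0.500: state=(1.135, -3.533)
t=0.750: state=(0.152, -4.112)
t=1.000: state=(-0.796, -3.255)
t=1.250: state=(-1.409, -1.605)
t=1.470: state=(-1.599, -0.134)
next step: t=1.480: state=(-1.600, -0.070) — omega has crossed -0.11
linear interpolation between t=1.470 (-0.13423) and t=1.480 (-0.07000) → t≈1.474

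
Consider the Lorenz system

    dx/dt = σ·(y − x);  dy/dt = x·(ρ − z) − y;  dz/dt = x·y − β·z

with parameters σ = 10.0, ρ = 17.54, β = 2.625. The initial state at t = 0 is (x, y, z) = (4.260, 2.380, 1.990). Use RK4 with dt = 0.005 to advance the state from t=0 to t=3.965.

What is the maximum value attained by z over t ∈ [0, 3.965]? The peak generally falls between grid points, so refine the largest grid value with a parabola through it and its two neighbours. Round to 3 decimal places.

max z = 27.282

t=0.000: state=(4.260, 2.380, 1.990)
step 1 (dt=0.005): k1=(-18.800, 63.863, 4.915), k2=(-16.733, 62.921, 5.444), k3=(-16.809, 62.998, 5.443), k4=(-14.810, 62.127, 5.959); state += dt/6·(k1+2k2+2k3+k4)
t=0.005: state=(4.176, 2.695, 2.017)
t=0.010: state=(4.111, 3.002, 2.050)
t=0.015: state=(4.065, 3.302, 2.087)
continuing one RK4 step at a time; state shown every 40 steps (Δt=0.2):
t=0.200: state=(9.676, 14.917, 10.733)
t=0.400: state=(8.794, 1.956, 26.019)
t=0.600: state=(0.171, -1.339, 15.203)
t=0.800: state=(-1.355, -1.996, 9.188)
t=1.000: state=(-3.823, -5.981, 6.988)
t=1.200: state=(-10.238, -13.210, 16.257)
t=1.400: state=(-7.023, -2.522, 22.502)
t=1.600: state=(-1.867, -1.144, 14.009)
t=1.800: state=(-2.186, -3.056, 8.859)
t=2.000: state=(-5.823, -8.796, 8.907)
t=2.200: state=(-10.887, -10.448, 21.804)
t=2.400: state=(-4.498, -1.520, 19.139)
t=2.600: state=(-2.102, -2.187, 11.983)
t=2.800: state=(-3.887, -5.666, 8.811)
t=3.000: state=(-9.204, -11.909, 15.185)
t=3.200: state=(-7.839, -4.237, 22.234)
t=3.400: state=(-2.909, -2.061, 14.939)
t=3.600: state=(-3.349, -4.468, 10.239)
t=3.800: state=(-7.408, -10.148, 12.412)
t=3.965: state=(-9.897, -8.983, 21.232)
largest grid value and its neighbours: z(0.350)=27.24132, z(0.355)=27.27907, z(0.360)=27.27376
parabola through these three points peaks at t≈0.357 with z≈27.28213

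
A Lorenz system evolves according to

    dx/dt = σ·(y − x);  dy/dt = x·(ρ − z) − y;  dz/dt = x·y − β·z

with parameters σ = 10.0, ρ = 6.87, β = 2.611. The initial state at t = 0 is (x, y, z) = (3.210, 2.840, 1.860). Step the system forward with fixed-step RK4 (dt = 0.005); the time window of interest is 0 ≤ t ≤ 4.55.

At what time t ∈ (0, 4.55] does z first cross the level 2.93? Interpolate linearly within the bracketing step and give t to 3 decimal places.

t = 0.157

t=0.000: state=(3.210, 2.840, 1.860)
step 1 (dt=0.005): k1=(-3.700, 13.242, 4.260), k2=(-3.276, 13.129, 4.312), k3=(-3.290, 13.134, 4.314), k4=(-2.879, 13.025, 4.367); state += dt/6·(k1+2k2+2k3+k4)
t=0.005: state=(3.194, 2.906, 1.882)
t=0.010: state=(3.181, 2.970, 1.904)
t=0.015: state=(3.172, 3.034, 1.926)
t=0.155: state=(3.821, 4.631, 2.909)
next step: t=0.160: state=(3.862, 4.683, 2.960) — z has crossed 2.93
linear interpolation between t=0.155 (2.90857) and t=0.160 (2.95972) → t≈0.157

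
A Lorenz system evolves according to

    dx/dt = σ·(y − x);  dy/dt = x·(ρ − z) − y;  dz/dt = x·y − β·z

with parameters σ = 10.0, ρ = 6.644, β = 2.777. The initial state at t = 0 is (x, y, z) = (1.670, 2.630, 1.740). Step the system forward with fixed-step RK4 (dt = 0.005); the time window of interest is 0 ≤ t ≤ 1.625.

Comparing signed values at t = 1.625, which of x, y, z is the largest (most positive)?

largest component: z

t=0.000: state=(1.670, 2.630, 1.740)
step 1 (dt=0.005): k1=(9.600, 5.560, -0.440), k2=(9.499, 5.665, -0.350), k3=(9.504, 5.663, -0.351), k4=(9.408, 5.767, -0.261); state += dt/6·(k1+2k2+2k3+k4)
t=0.005: state=(1.718, 2.658, 1.738)
t=0.010: state=(1.764, 2.688, 1.737)
t=0.015: state=(1.810, 2.718, 1.737)
continuing one RK4 step at a time; state shown every 20 steps (Δt=0.1):
t=0.100: state=(2.529, 3.359, 1.878)
t=0.200: state=(3.397, 4.311, 2.428)
t=0.300: state=(4.334, 5.265, 3.482)
t=0.400: state=(5.170, 5.855, 4.994)
t=0.500: state=(5.596, 5.722, 6.563)
t=0.600: state=(5.404, 4.918, 7.559)
t=0.700: state=(4.732, 3.944, 7.682)
t=0.800: state=(3.953, 3.232, 7.158)
t=0.900: state=(3.350, 2.878, 6.378)
t=1.000: state=(3.012, 2.802, 5.607)
t=1.100: state=(2.914, 2.919, 4.980)
t=1.200: state=(3.005, 3.174, 4.555)
t=1.300: state=(3.237, 3.526, 4.363)
t=1.400: state=(3.566, 3.925, 4.416)
t=1.500: state=(3.935, 4.301, 4.700)
t=1.600: state=(4.271, 4.564, 5.162)
t=1.625: state=(4.341, 4.602, 5.293)
compare at T: x=4.341, y=4.602, z=5.293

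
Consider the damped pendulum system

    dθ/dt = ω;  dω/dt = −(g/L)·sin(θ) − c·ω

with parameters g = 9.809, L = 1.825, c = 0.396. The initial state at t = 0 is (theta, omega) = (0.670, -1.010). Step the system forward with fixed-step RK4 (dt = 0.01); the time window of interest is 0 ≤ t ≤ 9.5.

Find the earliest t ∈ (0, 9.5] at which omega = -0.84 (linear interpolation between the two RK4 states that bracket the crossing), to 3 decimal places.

t=0.000: state=(0.670, -1.010)
step 1 (dt=0.01): k1=(-1.010, -2.938), k2=(-1.025, -2.911), k3=(-1.025, -2.910), k4=(-1.039, -2.883); state += dt/6·(k1+2k2+2k3+k4)
t=0.010: state=(0.660, -1.039)
t=0.020: state=(0.649, -1.068)
t=0.030: state=(0.638, -1.096)
continuing one RK4 step at a time; state shown every 50 steps (Δt=0.5):
t=0.500: state=(-0.058, -1.572)
t=0.850: state=(-0.501, -0.843)
next step: t=0.860: state=(-0.510, -0.813) — omega has crossed -0.84
linear interpolation between t=0.850 (-0.84269) and t=0.860 (-0.81338) → t≈0.851

t = 0.851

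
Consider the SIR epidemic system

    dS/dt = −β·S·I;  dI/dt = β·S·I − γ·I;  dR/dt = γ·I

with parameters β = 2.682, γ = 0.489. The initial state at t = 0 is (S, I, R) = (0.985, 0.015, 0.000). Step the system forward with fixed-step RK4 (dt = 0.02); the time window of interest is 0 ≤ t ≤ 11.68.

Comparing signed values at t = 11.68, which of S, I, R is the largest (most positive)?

t=0.000: state=(0.985, 0.015, 0.000)
step 1 (dt=0.02): k1=(-0.040, 0.032, 0.007), k2=(-0.040, 0.033, 0.007), k3=(-0.040, 0.033, 0.007), k4=(-0.041, 0.034, 0.008); state += dt/6·(k1+2k2+2k3+k4)
t=0.020: state=(0.984, 0.016, 0.000)
t=0.040: state=(0.983, 0.016, 0.000)
t=0.060: state=(0.982, 0.017, 0.000)
continuing one RK4 step at a time; state shown every 25 steps (Δt=0.5):
t=0.500: state=(0.950, 0.043, 0.007)
t=1.000: state=(0.861, 0.115, 0.025)
t=1.500: state=(0.677, 0.255, 0.068)
t=2.000: state=(0.429, 0.419, 0.152)
t=2.500: state=(0.228, 0.505, 0.267)
t=3.000: state=(0.116, 0.494, 0.390)
t=3.500: state=(0.062, 0.434, 0.504)
t=4.000: state=(0.036, 0.362, 0.602)
t=4.500: state=(0.023, 0.295, 0.682)
t=5.000: state=(0.016, 0.237, 0.747)
t=5.500: state=(0.012, 0.189, 0.798)
t=6.000: state=(0.010, 0.150, 0.840)
t=6.500: state=(0.008, 0.119, 0.873)
t=7.000: state=(0.007, 0.094, 0.899)
t=7.500: state=(0.006, 0.074, 0.919)
t=8.000: state=(0.006, 0.059, 0.935)
t=8.500: state=(0.005, 0.046, 0.948)
t=9.000: state=(0.005, 0.037, 0.958)
t=9.500: state=(0.005, 0.029, 0.966)
t=10.000: state=(0.005, 0.023, 0.973)
t=10.500: state=(0.005, 0.018, 0.977)
t=11.000: state=(0.005, 0.014, 0.981)
t=11.500: state=(0.004, 0.011, 0.984)
t=11.680: state=(0.004, 0.010, 0.985)
compare at T: S=0.004, I=0.010, R=0.985

largest component: R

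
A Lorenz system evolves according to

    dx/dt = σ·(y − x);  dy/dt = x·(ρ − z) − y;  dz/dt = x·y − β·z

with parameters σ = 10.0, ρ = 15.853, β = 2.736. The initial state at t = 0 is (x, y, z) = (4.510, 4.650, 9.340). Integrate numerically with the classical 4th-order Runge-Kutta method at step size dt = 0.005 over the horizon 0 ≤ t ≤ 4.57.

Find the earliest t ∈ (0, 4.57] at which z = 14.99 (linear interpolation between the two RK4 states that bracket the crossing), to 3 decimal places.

t=0.000: state=(4.510, 4.650, 9.340)
step 1 (dt=0.005): k1=(1.400, 24.724, -4.583), k2=(1.983, 24.736, -4.256), k3=(1.969, 24.742, -4.251), k4=(2.539, 24.760, -3.920); state += dt/6·(k1+2k2+2k3+k4)
t=0.005: state=(4.520, 4.774, 9.319)
t=0.010: state=(4.535, 4.898, 9.301)
t=0.015: state=(4.556, 5.022, 9.286)
continuing one RK4 step at a time; state shown every 40 steps (Δt=0.2):
t=0.200: state=(7.538, 9.626, 12.316)
t=0.260: state=(8.645, 10.115, 14.945)
next step: t=0.265: state=(8.717, 10.099, 15.178) — z has crossed 14.99
linear interpolation between t=0.260 (14.94514) and t=0.265 (15.17785) → t≈0.261

t = 0.261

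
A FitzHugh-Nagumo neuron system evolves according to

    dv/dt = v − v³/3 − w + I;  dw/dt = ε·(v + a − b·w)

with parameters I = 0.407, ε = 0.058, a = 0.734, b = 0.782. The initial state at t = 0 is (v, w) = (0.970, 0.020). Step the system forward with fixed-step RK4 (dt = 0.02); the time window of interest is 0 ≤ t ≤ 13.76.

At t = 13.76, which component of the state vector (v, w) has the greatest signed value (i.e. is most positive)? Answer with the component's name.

largest component: w

t=0.000: state=(0.970, 0.020)
step 1 (dt=0.02): k1=(1.053, 0.098), k2=(1.052, 0.098), k3=(1.052, 0.098), k4=(1.052, 0.099); state += dt/6·(k1+2k2+2k3+k4)
t=0.020: state=(0.991, 0.022)
t=0.040: state=(1.012, 0.024)
t=0.060: state=(1.033, 0.026)
continuing one RK4 step at a time; state shown every 25 steps (Δt=0.5):
t=0.500: state=(1.446, 0.076)
t=1.000: state=(1.710, 0.141)
t=1.500: state=(1.795, 0.209)
t=2.000: state=(1.802, 0.277)
t=2.500: state=(1.785, 0.344)
t=3.000: state=(1.759, 0.408)
t=3.500: state=(1.730, 0.470)
t=4.000: state=(1.700, 0.529)
t=4.500: state=(1.670, 0.587)
t=5.000: state=(1.639, 0.642)
t=5.500: state=(1.607, 0.695)
t=6.000: state=(1.574, 0.746)
t=6.500: state=(1.541, 0.795)
t=7.000: state=(1.507, 0.842)
t=7.500: state=(1.472, 0.887)
t=8.000: state=(1.436, 0.930)
t=8.500: state=(1.398, 0.971)
t=9.000: state=(1.359, 1.010)
t=9.500: state=(1.318, 1.046)
t=10.000: state=(1.274, 1.081)
t=10.500: state=(1.228, 1.114)
t=11.000: state=(1.178, 1.144)
t=11.500: state=(1.123, 1.173)
t=12.000: state=(1.062, 1.199)
t=12.500: state=(0.993, 1.223)
t=13.000: state=(0.912, 1.244)
t=13.500: state=(0.813, 1.261)
t=13.760: state=(0.752, 1.269)
compare at T: v=0.752, w=1.269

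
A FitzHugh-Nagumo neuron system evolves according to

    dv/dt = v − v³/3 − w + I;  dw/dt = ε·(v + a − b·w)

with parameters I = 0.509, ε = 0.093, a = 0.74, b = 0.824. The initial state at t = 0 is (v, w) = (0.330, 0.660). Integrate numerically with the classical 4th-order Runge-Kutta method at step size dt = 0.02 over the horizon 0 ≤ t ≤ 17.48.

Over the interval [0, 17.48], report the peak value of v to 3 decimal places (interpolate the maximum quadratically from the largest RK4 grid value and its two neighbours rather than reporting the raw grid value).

max v = 1.344

t=0.000: state=(0.330, 0.660)
step 1 (dt=0.02): k1=(0.167, 0.049), k2=(0.168, 0.049), k3=(0.168, 0.049), k4=(0.169, 0.049); state += dt/6·(k1+2k2+2k3+k4)
t=0.020: state=(0.333, 0.661)
t=0.040: state=(0.337, 0.662)
t=0.060: state=(0.340, 0.663)
continuing one RK4 step at a time; state shown every 50 steps (Δt=1):
t=1.000: state=(0.556, 0.716)
t=2.000: state=(0.900, 0.795)
t=3.000: state=(1.217, 0.898)
t=4.000: state=(1.340, 1.014)
t=5.000: state=(1.318, 1.125)
t=6.000: state=(1.233, 1.223)
t=7.000: state=(1.110, 1.304)
t=8.000: state=(0.945, 1.366)
t=9.000: state=(0.702, 1.406)
t=10.000: state=(0.251, 1.414)
t=11.000: state=(-0.815, 1.356)
t=12.000: state=(-1.875, 1.192)
t=13.000: state=(-1.953, 0.996)
t=14.000: state=(-1.894, 0.817)
t=15.000: state=(-1.830, 0.656)
t=16.000: state=(-1.765, 0.513)
t=17.000: state=(-1.701, 0.386)
t=17.480: state=(-1.671, 0.331)
largest grid value and its neighbours: v(4.240)=1.34375, v(4.260)=1.34377, v(4.280)=1.34374
parabola through these three points peaks at t≈4.259 with v≈1.34377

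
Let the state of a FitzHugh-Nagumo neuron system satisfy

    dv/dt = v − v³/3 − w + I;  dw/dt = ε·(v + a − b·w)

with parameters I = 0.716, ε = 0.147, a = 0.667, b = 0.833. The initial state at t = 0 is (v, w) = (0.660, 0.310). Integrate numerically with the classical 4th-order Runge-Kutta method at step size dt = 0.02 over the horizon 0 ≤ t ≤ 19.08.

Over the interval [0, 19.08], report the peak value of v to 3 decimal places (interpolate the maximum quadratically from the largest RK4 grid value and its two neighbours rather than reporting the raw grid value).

t=0.000: state=(0.660, 0.310)
step 1 (dt=0.02): k1=(0.970, 0.157), k2=(0.974, 0.158), k3=(0.974, 0.158), k4=(0.978, 0.160); state += dt/6·(k1+2k2+2k3+k4)
t=0.020: state=(0.679, 0.313)
t=0.040: state=(0.699, 0.316)
t=0.060: state=(0.719, 0.320)
continuing one RK4 step at a time; state shown every 50 steps (Δt=1):
t=1.000: state=(1.537, 0.525)
t=2.000: state=(1.711, 0.788)
t=3.000: state=(1.626, 1.021)
t=4.000: state=(1.505, 1.212)
t=5.000: state=(1.373, 1.364)
t=6.000: state=(1.228, 1.479)
t=7.000: state=(1.063, 1.559)
t=8.000: state=(0.856, 1.605)
t=9.000: state=(0.548, 1.611)
t=10.000: state=(-0.056, 1.556)
t=11.000: state=(-1.284, 1.380)
t=12.000: state=(-1.862, 1.081)
t=13.000: state=(-1.814, 0.792)
t=14.000: state=(-1.705, 0.550)
t=15.000: state=(-1.590, 0.351)
t=16.000: state=(-1.474, 0.191)
t=17.000: state=(-1.353, 0.066)
t=18.000: state=(-1.226, -0.028)
t=19.000: state=(-1.086, -0.092)
t=19.080: state=(-1.074, -0.096)
largest grid value and its neighbours: v(1.840)=1.71285, v(1.860)=1.71293, v(1.880)=1.71290
parabola through these three points peaks at t≈1.865 with v≈1.71293

max v = 1.713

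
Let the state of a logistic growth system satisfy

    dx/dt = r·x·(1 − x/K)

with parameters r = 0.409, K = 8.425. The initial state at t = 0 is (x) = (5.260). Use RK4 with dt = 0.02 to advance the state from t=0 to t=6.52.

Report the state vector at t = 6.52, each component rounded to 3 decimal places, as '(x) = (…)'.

(x) = (8.087)

t=0.000: state=(5.260)
step 1 (dt=0.02): k1=(0.808), k2=(0.807), k3=(0.807), k4=(0.807); state += dt/6·(k1+2k2+2k3+k4)
t=0.020: state=(5.276)
t=0.040: state=(5.292)
t=0.060: state=(5.308)
continuing one RK4 step at a time; state shown every 25 steps (Δt=0.5):
t=0.500: state=(5.653)
t=1.000: state=(6.019)
t=1.500: state=(6.355)
t=2.000: state=(6.657)
t=2.500: state=(6.926)
t=3.000: state=(7.162)
t=3.500: state=(7.366)
t=4.000: state=(7.541)
t=4.500: state=(7.690)
t=5.000: state=(7.816)
t=5.500: state=(7.922)
t=6.000: state=(8.011)
t=6.500: state=(8.084)
t=6.520: state=(8.087)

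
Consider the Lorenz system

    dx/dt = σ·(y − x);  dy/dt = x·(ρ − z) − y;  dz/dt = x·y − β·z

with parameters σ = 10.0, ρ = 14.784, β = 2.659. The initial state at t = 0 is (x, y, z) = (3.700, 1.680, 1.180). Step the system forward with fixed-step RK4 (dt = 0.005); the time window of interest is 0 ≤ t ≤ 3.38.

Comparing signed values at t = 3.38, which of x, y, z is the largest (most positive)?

t=0.000: state=(3.700, 1.680, 1.180)
step 1 (dt=0.005): k1=(-20.200, 48.655, 3.078), k2=(-18.479, 47.818, 3.417), k3=(-18.543, 47.876, 3.415), k4=(-16.879, 47.093, 3.741); state += dt/6·(k1+2k2+2k3+k4)
t=0.005: state=(3.607, 1.919, 1.197)
t=0.010: state=(3.531, 2.151, 1.217)
t=0.015: state=(3.469, 2.377, 1.241)
continuing one RK4 step at a time; state shown every 40 steps (Δt=0.2):
t=0.200: state=(7.069, 11.032, 5.839)
t=0.400: state=(10.684, 7.161, 22.502)
t=0.600: state=(2.116, -0.298, 15.296)
t=0.800: state=(0.204, 0.015, 8.964)
t=1.000: state=(0.148, 0.208, 5.269)
t=1.200: state=(0.429, 0.687, 3.115)
t=1.400: state=(1.526, 2.531, 2.065)
t=1.600: state=(5.621, 9.044, 4.419)
t=1.800: state=(11.356, 10.365, 20.606)
t=2.000: state=(3.397, 0.108, 16.900)
t=2.200: state=(0.566, 0.276, 9.939)
t=2.400: state=(0.636, 0.899, 5.887)
t=2.600: state=(1.775, 2.795, 3.792)
t=2.800: state=(5.704, 8.850, 5.634)
t=3.000: state=(10.781, 10.019, 19.681)
t=3.200: state=(3.911, 0.869, 16.802)
t=3.380: state=(1.322, 1.007, 10.640)
compare at T: x=1.322, y=1.007, z=10.640

largest component: z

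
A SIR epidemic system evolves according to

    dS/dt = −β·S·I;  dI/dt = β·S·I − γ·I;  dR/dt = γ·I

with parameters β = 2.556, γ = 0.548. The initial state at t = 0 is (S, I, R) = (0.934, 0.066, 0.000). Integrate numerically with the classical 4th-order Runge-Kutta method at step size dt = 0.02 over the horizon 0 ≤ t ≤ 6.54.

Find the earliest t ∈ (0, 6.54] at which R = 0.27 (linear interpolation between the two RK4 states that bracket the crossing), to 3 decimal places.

t=0.000: state=(0.934, 0.066, 0.000)
step 1 (dt=0.02): k1=(-0.158, 0.121, 0.036), k2=(-0.160, 0.123, 0.037), k3=(-0.160, 0.123, 0.037), k4=(-0.163, 0.125, 0.038); state += dt/6·(k1+2k2+2k3+k4)
t=0.020: state=(0.931, 0.068, 0.001)
t=0.040: state=(0.927, 0.071, 0.002)
t=0.060: state=(0.924, 0.074, 0.002)
continuing one RK4 step at a time; state shown every 25 steps (Δt=0.5):
t=0.500: state=(0.816, 0.155, 0.029)
t=1.000: state=(0.614, 0.296, 0.090)
t=1.500: state=(0.385, 0.425, 0.190)
t=1.820: state=(0.267, 0.465, 0.269)
next step: t=1.840: state=(0.260, 0.466, 0.274) — R has crossed 0.27
linear interpolation between t=1.820 (0.26867) and t=1.840 (0.27377) → t≈1.825

t = 1.825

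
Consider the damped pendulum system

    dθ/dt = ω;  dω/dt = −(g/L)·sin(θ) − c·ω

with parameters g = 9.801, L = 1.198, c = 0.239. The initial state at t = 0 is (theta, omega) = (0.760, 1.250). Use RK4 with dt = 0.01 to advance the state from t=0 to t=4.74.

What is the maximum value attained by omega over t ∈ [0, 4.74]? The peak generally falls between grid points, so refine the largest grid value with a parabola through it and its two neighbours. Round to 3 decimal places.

max omega = 2.009

t=0.000: state=(0.760, 1.250)
step 1 (dt=0.01): k1=(1.250, -5.935), k2=(1.220, -5.965), k3=(1.220, -5.964), k4=(1.190, -5.993); state += dt/6·(k1+2k2+2k3+k4)
t=0.010: state=(0.772, 1.190)
t=0.020: state=(0.784, 1.130)
t=0.030: state=(0.795, 1.069)
continuing one RK4 step at a time; state shown every 20 steps (Δt=0.2):
t=0.200: state=(0.886, -0.002)
t=0.400: state=(0.763, -1.195)
t=0.600: state=(0.430, -2.050)
t=0.800: state=(-0.015, -2.285)
t=1.000: state=(-0.435, -1.809)
t=1.200: state=(-0.706, -0.841)
t=1.400: state=(-0.761, 0.290)
t=1.600: state=(-0.598, 1.299)
t=1.800: state=(-0.267, 1.918)
t=2.000: state=(0.129, 1.937)
t=2.200: state=(0.467, 1.363)
t=2.400: state=(0.650, 0.431)
t=2.600: state=(0.635, -0.567)
t=2.800: state=(0.436, -1.372)
t=3.000: state=(0.115, -1.749)
t=3.200: state=(-0.226, -1.572)
t=3.400: state=(-0.482, -0.929)
t=3.600: state=(-0.582, -0.054)
t=3.800: state=(-0.506, 0.794)
t=4.000: state=(-0.282, 1.382)
t=4.200: state=(0.017, 1.529)
t=4.400: state=(0.297, 1.198)
t=4.600: state=(0.474, 0.524)
t=4.740: state=(0.508, -0.030)
largest grid value and its neighbours: omega(1.900)=2.00874, omega(1.910)=2.00881, omega(1.920)=2.00725
parabola through these three points peaks at t≈1.905 with omega≈2.00898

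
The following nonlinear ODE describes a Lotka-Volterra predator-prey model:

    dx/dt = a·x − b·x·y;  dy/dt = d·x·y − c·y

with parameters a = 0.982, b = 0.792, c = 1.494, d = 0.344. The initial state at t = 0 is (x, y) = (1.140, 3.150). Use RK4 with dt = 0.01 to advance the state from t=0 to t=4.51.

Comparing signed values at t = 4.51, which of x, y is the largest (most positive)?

t=0.000: state=(1.140, 3.150)
step 1 (dt=0.01): k1=(-1.725, -3.471), k2=(-1.696, -3.461), k3=(-1.696, -3.461), k4=(-1.668, -3.451); state += dt/6·(k1+2k2+2k3+k4)
t=0.010: state=(1.123, 3.115)
t=0.020: state=(1.107, 3.081)
t=0.030: state=(1.091, 3.047)
continuing one RK4 step at a time; state shown every 20 steps (Δt=0.2):
t=0.200: state=(0.888, 2.503)
t=0.400: state=(0.760, 1.964)
t=0.600: state=(0.702, 1.531)
t=0.800: state=(0.689, 1.191)
t=1.000: state=(0.710, 0.927)
t=1.200: state=(0.759, 0.723)
t=1.400: state=(0.834, 0.566)
t=1.600: state=(0.938, 0.446)
t=1.800: state=(1.071, 0.355)
t=2.000: state=(1.240, 0.285)
t=2.200: state=(1.448, 0.232)
t=2.400: state=(1.705, 0.191)
t=2.600: state=(2.018, 0.161)
t=2.800: state=(2.398, 0.139)
t=3.000: state=(2.859, 0.124)
t=3.200: state=(3.415, 0.114)
t=3.400: state=(4.084, 0.109)
t=3.600: state=(4.885, 0.110)
t=3.800: state=(5.839, 0.118)
t=4.000: state=(6.966, 0.136)
t=4.200: state=(8.277, 0.170)
t=4.400: state=(9.761, 0.234)
t=4.510: state=(10.629, 0.292)
compare at T: x=10.629, y=0.292

largest component: x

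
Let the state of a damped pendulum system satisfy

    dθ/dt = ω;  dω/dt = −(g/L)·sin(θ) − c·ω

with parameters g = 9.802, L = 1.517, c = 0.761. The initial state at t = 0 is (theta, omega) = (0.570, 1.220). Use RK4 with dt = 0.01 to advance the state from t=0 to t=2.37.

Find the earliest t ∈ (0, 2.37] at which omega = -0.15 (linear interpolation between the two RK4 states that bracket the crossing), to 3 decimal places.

t=0.000: state=(0.570, 1.220)
step 1 (dt=0.01): k1=(1.220, -4.415), k2=(1.198, -4.432), k3=(1.198, -4.431), k4=(1.176, -4.446); state += dt/6·(k1+2k2+2k3+k4)
t=0.010: state=(0.582, 1.176)
t=0.020: state=(0.594, 1.131)
t=0.030: state=(0.605, 1.086)
continuing one RK4 step at a time; state shown every 10 steps (Δt=0.1):
t=0.100: state=(0.670, 0.767)
t=0.200: state=(0.723, 0.310)
t=0.300: state=(0.732, -0.128)
next step: t=0.310: state=(0.731, -0.170) — omega has crossed -0.15
linear interpolation between t=0.300 (-0.12836) and t=0.310 (-0.17038) → t≈0.305

t = 0.305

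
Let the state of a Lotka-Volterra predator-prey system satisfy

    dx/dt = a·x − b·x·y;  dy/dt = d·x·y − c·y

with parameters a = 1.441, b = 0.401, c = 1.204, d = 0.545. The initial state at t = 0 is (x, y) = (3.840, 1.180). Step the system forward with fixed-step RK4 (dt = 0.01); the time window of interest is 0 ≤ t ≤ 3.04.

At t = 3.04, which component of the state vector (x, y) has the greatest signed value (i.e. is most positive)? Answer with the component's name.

t=0.000: state=(3.840, 1.180)
step 1 (dt=0.01): k1=(3.716, 1.049), k2=(3.726, 1.065), k3=(3.726, 1.066), k4=(3.736, 1.082); state += dt/6·(k1+2k2+2k3+k4)
t=0.010: state=(3.877, 1.191)
t=0.020: state=(3.915, 1.202)
t=0.030: state=(3.952, 1.213)
continuing one RK4 step at a time; state shown every 10 steps (Δt=0.1):
t=0.100: state=(4.220, 1.303)
t=0.200: state=(4.612, 1.470)
t=0.300: state=(5.000, 1.693)
t=0.400: state=(5.366, 1.991)
t=0.500: state=(5.679, 2.386)
t=0.600: state=(5.902, 2.902)
t=0.700: state=(5.991, 3.560)
t=0.800: state=(5.906, 4.368)
t=0.900: state=(5.620, 5.307)
t=1.000: state=(5.143, 6.313)
t=1.100: state=(4.521, 7.287)
t=1.200: state=(3.832, 8.113)
t=1.300: state=(3.157, 8.699)
t=1.400: state=(2.554, 9.007)
t=1.500: state=(2.052, 9.049)
t=1.600: state=(1.654, 8.871)
t=1.700: state=(1.347, 8.532)
t=1.800: state=(1.115, 8.086)
t=1.900: state=(0.940, 7.580)
t=2.000: state=(0.810, 7.047)
t=2.100: state=(0.713, 6.512)
t=2.200: state=(0.641, 5.989)
t=2.300: state=(0.588, 5.490)
t=2.400: state=(0.550, 5.021)
t=2.500: state=(0.524, 4.583)
t=2.600: state=(0.508, 4.179)
t=2.700: state=(0.500, 3.808)
t=2.800: state=(0.499, 3.469)
t=2.900: state=(0.505, 3.161)
t=3.000: state=(0.516, 2.881)
t=3.040: state=(0.523, 2.777)
compare at T: x=0.523, y=2.777

largest component: y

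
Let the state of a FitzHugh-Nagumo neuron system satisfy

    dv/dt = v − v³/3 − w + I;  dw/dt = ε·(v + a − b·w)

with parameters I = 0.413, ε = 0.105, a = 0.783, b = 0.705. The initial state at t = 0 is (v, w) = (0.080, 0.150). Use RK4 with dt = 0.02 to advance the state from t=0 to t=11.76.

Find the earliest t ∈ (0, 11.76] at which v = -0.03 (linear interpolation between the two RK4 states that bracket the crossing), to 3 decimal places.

t = 9.809

t=0.000: state=(0.080, 0.150)
step 1 (dt=0.02): k1=(0.343, 0.080), k2=(0.345, 0.080), k3=(0.345, 0.080), k4=(0.348, 0.080); state += dt/6·(k1+2k2+2k3+k4)
t=0.020: state=(0.087, 0.152)
t=0.040: state=(0.094, 0.153)
t=0.060: state=(0.101, 0.155)
continuing one RK4 step at a time; state shown every 25 steps (Δt=0.5):
t=0.500: state=(0.288, 0.194)
t=1.000: state=(0.584, 0.250)
t=1.500: state=(0.952, 0.320)
t=2.000: state=(1.296, 0.407)
t=2.500: state=(1.508, 0.506)
t=3.000: state=(1.586, 0.608)
t=3.500: state=(1.587, 0.708)
t=4.000: state=(1.554, 0.804)
t=4.500: state=(1.504, 0.894)
t=5.000: state=(1.445, 0.978)
t=5.500: state=(1.379, 1.055)
t=6.000: state=(1.307, 1.127)
t=6.500: state=(1.228, 1.191)
t=7.000: state=(1.138, 1.249)
t=7.500: state=(1.036, 1.301)
t=8.000: state=(0.913, 1.344)
t=8.500: state=(0.759, 1.379)
t=9.000: state=(0.551, 1.403)
t=9.500: state=(0.244, 1.413)
t=9.800: state=(-0.021, 1.410)
next step: t=9.820: state=(-0.041, 1.410) — v has crossed -0.03
linear interpolation between t=9.800 (-0.02076) and t=9.820 (-0.04132) → t≈9.809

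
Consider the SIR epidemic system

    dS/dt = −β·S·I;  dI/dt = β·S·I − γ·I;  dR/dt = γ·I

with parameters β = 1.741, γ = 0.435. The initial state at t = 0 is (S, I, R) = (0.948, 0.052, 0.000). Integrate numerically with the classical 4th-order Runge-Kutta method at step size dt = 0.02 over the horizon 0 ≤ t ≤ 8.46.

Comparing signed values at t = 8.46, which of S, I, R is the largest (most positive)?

largest component: R

t=0.000: state=(0.948, 0.052, 0.000)
step 1 (dt=0.02): k1=(-0.086, 0.063, 0.023), k2=(-0.087, 0.064, 0.023), k3=(-0.087, 0.064, 0.023), k4=(-0.088, 0.065, 0.023); state += dt/6·(k1+2k2+2k3+k4)
t=0.020: state=(0.946, 0.053, 0.000)
t=0.040: state=(0.944, 0.055, 0.001)
t=0.060: state=(0.943, 0.056, 0.001)
continuing one RK4 step at a time; state shown every 25 steps (Δt=0.5):
t=0.500: state=(0.891, 0.093, 0.015)
t=1.000: state=(0.800, 0.157, 0.042)
t=1.500: state=(0.674, 0.241, 0.085)
t=2.000: state=(0.526, 0.327, 0.147)
t=2.500: state=(0.384, 0.390, 0.226)
t=3.000: state=(0.270, 0.416, 0.314)
t=3.500: state=(0.188, 0.408, 0.404)
t=4.000: state=(0.133, 0.377, 0.490)
t=4.500: state=(0.098, 0.335, 0.567)
t=5.000: state=(0.075, 0.290, 0.635)
t=5.500: state=(0.059, 0.247, 0.694)
t=6.000: state=(0.048, 0.208, 0.743)
t=6.500: state=(0.041, 0.174, 0.785)
t=7.000: state=(0.036, 0.145, 0.819)
t=7.500: state=(0.032, 0.120, 0.848)
t=8.000: state=(0.029, 0.099, 0.872)
t=8.460: state=(0.027, 0.083, 0.890)
compare at T: S=0.027, I=0.083, R=0.890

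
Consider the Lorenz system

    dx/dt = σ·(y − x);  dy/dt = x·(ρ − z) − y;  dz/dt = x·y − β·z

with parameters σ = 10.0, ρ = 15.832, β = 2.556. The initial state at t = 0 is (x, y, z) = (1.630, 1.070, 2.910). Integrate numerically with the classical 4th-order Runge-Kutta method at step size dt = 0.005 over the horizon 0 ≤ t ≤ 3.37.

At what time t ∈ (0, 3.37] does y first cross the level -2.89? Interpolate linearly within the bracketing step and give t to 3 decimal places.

t = 1.400

t=0.000: state=(1.630, 1.070, 2.910)
step 1 (dt=0.005): k1=(-5.600, 19.993, -5.694), k2=(-4.960, 19.785, -5.592), k3=(-4.981, 19.806, -5.591), k4=(-4.361, 19.617, -5.490); state += dt/6·(k1+2k2+2k3+k4)
t=0.005: state=(1.605, 1.169, 2.882)
t=0.010: state=(1.586, 1.266, 2.855)
t=0.015: state=(1.573, 1.362, 2.829)
continuing one RK4 step at a time; state shown every 40 steps (Δt=0.2):
t=0.200: state=(3.736, 6.214, 3.151)
t=0.400: state=(11.121, 14.071, 16.137)
t=0.600: state=(5.746, 0.636, 21.045)
t=0.800: state=(0.455, -0.336, 12.556)
t=1.000: state=(-0.156, -0.274, 7.530)
t=1.200: state=(-0.499, -0.790, 4.542)
t=1.395: state=(-1.687, -2.796, 3.047)
next step: t=1.400: state=(-1.743, -2.892, 3.033) — y has crossed -2.89
linear interpolation between t=1.395 (-2.79644) and t=1.400 (-2.89191) → t≈1.400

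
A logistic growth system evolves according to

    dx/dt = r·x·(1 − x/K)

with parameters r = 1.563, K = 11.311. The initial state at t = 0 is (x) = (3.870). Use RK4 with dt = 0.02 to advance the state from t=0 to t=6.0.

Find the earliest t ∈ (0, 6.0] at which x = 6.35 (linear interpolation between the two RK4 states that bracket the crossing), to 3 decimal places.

t=0.000: state=(3.870)
step 1 (dt=0.02): k1=(3.979), k2=(3.999), k3=(3.999), k4=(4.018); state += dt/6·(k1+2k2+2k3+k4)
t=0.020: state=(3.950)
t=0.040: state=(4.031)
t=0.060: state=(4.112)
continuing one RK4 step at a time; state shown every 10 steps (Δt=0.2):
t=0.200: state=(4.700)
t=0.400: state=(5.575)
t=0.560: state=(6.279)
next step: t=0.580: state=(6.367) — x has crossed 6.35
linear interpolation between t=0.560 (6.27938) and t=0.580 (6.36654) → t≈0.576

t = 0.576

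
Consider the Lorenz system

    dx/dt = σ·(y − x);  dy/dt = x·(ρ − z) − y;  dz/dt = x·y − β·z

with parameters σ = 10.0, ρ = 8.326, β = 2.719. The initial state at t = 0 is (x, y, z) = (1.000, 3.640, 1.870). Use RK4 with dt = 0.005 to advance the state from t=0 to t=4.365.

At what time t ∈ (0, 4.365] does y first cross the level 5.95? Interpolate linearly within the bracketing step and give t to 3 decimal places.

t=0.000: state=(1.000, 3.640, 1.870)
step 1 (dt=0.005): k1=(26.400, 2.816, -1.445), k2=(25.810, 3.239, -1.187), k3=(25.836, 3.228, -1.193), k4=(25.270, 3.641, -0.940); state += dt/6·(k1+2k2+2k3+k4)
t=0.005: state=(1.129, 3.656, 1.864)
t=0.010: state=(1.253, 3.676, 1.861)
t=0.015: state=(1.372, 3.700, 1.859)
t=0.190: state=(4.357, 5.932, 3.261)
next step: t=0.195: state=(4.436, 6.012, 3.347) — y has crossed 5.95
linear interpolation between t=0.190 (5.93175) and t=0.195 (6.01230) → t≈0.191

t = 0.191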